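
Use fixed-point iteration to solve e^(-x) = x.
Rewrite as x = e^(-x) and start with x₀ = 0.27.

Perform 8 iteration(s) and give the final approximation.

Equation: e^(-x) = x
Fixed-point form: x = e^(-x)
x₀ = 0.27

x_1 = g(0.270000) = 0.763379
x_2 = g(0.763379) = 0.466089
x_3 = g(0.466089) = 0.627452
x_4 = g(0.627452) = 0.533951
x_5 = g(0.533951) = 0.586284
x_6 = g(0.586284) = 0.556391
x_7 = g(0.556391) = 0.573274
x_8 = g(0.573274) = 0.563677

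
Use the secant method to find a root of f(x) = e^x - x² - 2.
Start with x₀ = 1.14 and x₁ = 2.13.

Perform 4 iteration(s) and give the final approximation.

f(x) = e^x - x² - 2
x₀ = 1.14, x₁ = 2.13

Secant formula: x_{n+1} = x_n - f(x_n)(x_n - x_{n-1})/(f(x_n) - f(x_{n-1}))

Iteration 1:
  f(1.140000) = -0.172832
  f(2.130000) = 1.877967
  x_2 = 2.130000 - 1.877967×(2.130000 - 1.140000)/(1.877967 - (-0.172832))
       = 1.223433
Iteration 2:
  f(2.130000) = 1.877967
  f(1.223433) = -0.097953
  x_3 = 1.223433 - (-0.097953)×(1.223433 - 2.130000)/(-0.097953 - 1.877967)
       = 1.268374
Iteration 3:
  f(1.223433) = -0.097953
  f(1.268374) = -0.053705
  x_4 = 1.268374 - (-0.053705)×(1.268374 - 1.223433)/(-0.053705 - (-0.097953))
       = 1.322922
Iteration 4:
  f(1.268374) = -0.053705
  f(1.322922) = 0.004253
  x_5 = 1.322922 - 0.004253×(1.322922 - 1.268374)/(0.004253 - (-0.053705))
       = 1.318919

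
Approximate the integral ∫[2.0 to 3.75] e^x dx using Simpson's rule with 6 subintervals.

f(x) = e^x
a = 2.0, b = 3.75, n = 6
h = (b - a)/n = 0.291667

Simpson's rule: (h/3)[f(x₀) + 4f(x₁) + 2f(x₂) + ... + f(xₙ)]

x_0 = 2.0000, f(x_0) = 7.389056, coefficient = 1
x_1 = 2.2917, f(x_1) = 9.891410, coefficient = 4
x_2 = 2.5833, f(x_2) = 13.241202, coefficient = 2
x_3 = 2.8750, f(x_3) = 17.725424, coefficient = 4
x_4 = 3.1667, f(x_4) = 23.728258, coefficient = 2
x_5 = 3.4583, f(x_5) = 31.763992, coefficient = 4
x_6 = 3.7500, f(x_6) = 42.521082, coefficient = 1

I ≈ (0.291667/3) × 361.372363 = 35.133424
Exact value: 35.132026
Error: 0.001398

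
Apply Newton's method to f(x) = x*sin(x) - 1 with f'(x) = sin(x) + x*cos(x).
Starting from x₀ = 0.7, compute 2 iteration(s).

f(x) = x*sin(x) - 1
f'(x) = sin(x) + x*cos(x)
x₀ = 0.7

Newton-Raphson formula: x_{n+1} = x_n - f(x_n)/f'(x_n)

Iteration 1:
  f(0.700000) = -0.549048
  f'(0.700000) = 1.179607
  x_1 = 0.700000 - (-0.549048)/1.179607 = 1.165450
Iteration 2:
  f(1.165450) = 0.071008
  f'(1.165450) = 1.378546
  x_2 = 1.165450 - 0.071008/1.378546 = 1.113940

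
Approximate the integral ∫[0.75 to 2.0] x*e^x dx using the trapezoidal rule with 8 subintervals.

f(x) = x*e^x
a = 0.75, b = 2.0, n = 8
h = (b - a)/n = 0.156250

Trapezoidal rule: (h/2)[f(x₀) + 2f(x₁) + 2f(x₂) + ... + f(xₙ)]

x_0 = 0.7500, f(x_0) = 1.587750, coefficient = 1
x_1 = 0.9062, f(x_1) = 2.242990, coefficient = 2
x_2 = 1.0625, f(x_2) = 3.074446, coefficient = 2
x_3 = 1.2188, f(x_3) = 4.122978, coefficient = 2
x_4 = 1.3750, f(x_4) = 5.438230, coefficient = 2
x_5 = 1.5312, f(x_5) = 7.080428, coefficient = 2
x_6 = 1.6875, f(x_6) = 9.122539, coefficient = 2
x_7 = 1.8438, f(x_7) = 11.652859, coefficient = 2
x_8 = 2.0000, f(x_8) = 14.778112, coefficient = 1

I ≈ (0.156250/2) × 101.834803 = 7.955844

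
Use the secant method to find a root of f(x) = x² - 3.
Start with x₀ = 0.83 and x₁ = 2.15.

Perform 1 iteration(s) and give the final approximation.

f(x) = x² - 3
x₀ = 0.83, x₁ = 2.15

Secant formula: x_{n+1} = x_n - f(x_n)(x_n - x_{n-1})/(f(x_n) - f(x_{n-1}))

Iteration 1:
  f(0.830000) = -2.311100
  f(2.150000) = 1.622500
  x_2 = 2.150000 - 1.622500×(2.150000 - 0.830000)/(1.622500 - (-2.311100))
       = 1.605537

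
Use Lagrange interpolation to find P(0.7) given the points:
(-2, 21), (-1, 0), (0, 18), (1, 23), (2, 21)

Lagrange interpolation formula:
P(x) = Σ yᵢ × Lᵢ(x)
where Lᵢ(x) = Π_{j≠i} (x - xⱼ)/(xᵢ - xⱼ)

L_0(0.7) = (0.7 - (-1))/(-2 - (-1)) × (0.7 - 0)/(-2 - 0) × (0.7 - 1)/(-2 - 1) × (0.7 - 2)/(-2 - 2) = 0.019338
L_1(0.7) = (0.7 - (-2))/(-1 - (-2)) × (0.7 - 0)/(-1 - 0) × (0.7 - 1)/(-1 - 1) × (0.7 - 2)/(-1 - 2) = -0.122850
L_2(0.7) = (0.7 - (-2))/(0 - (-2)) × (0.7 - (-1))/(0 - (-1)) × (0.7 - 1)/(0 - 1) × (0.7 - 2)/(0 - 2) = 0.447525
L_3(0.7) = (0.7 - (-2))/(1 - (-2)) × (0.7 - (-1))/(1 - (-1)) × (0.7 - 0)/(1 - 0) × (0.7 - 2)/(1 - 2) = 0.696150
L_4(0.7) = (0.7 - (-2))/(2 - (-2)) × (0.7 - (-1))/(2 - (-1)) × (0.7 - 0)/(2 - 0) × (0.7 - 1)/(2 - 1) = -0.040163

P(0.7) = 21×L_0(0.7) + 0×L_1(0.7) + 18×L_2(0.7) + 23×L_3(0.7) + 21×L_4(0.7)
P(0.7) = 23.629575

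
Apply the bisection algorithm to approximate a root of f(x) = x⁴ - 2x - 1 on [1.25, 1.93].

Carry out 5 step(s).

f(x) = x⁴ - 2x - 1
Initial interval: [1.25, 1.93]

Iteration 1:
  c_1 = (1.250000 + 1.930000)/2 = 1.590000
  f(c_1) = f(1.590000) = 2.211290
  f(a) × f(c) < 0, new interval: [1.250000, 1.590000]
Iteration 2:
  c_2 = (1.250000 + 1.590000)/2 = 1.420000
  f(c_2) = f(1.420000) = 0.225869
  f(a) × f(c) < 0, new interval: [1.250000, 1.420000]
Iteration 3:
  c_3 = (1.250000 + 1.420000)/2 = 1.335000
  f(c_3) = f(1.335000) = -0.493674
  f(a) × f(c) ≥ 0, new interval: [1.335000, 1.420000]
Iteration 4:
  c_4 = (1.335000 + 1.420000)/2 = 1.377500
  f(c_4) = f(1.377500) = -0.154470
  f(a) × f(c) ≥ 0, new interval: [1.377500, 1.420000]
Iteration 5:
  c_5 = (1.377500 + 1.420000)/2 = 1.398750
  f(c_5) = f(1.398750) = 0.030398
  f(a) × f(c) < 0, new interval: [1.377500, 1.398750]

After 5 iteration(s), the approximation is c_5 = 1.398750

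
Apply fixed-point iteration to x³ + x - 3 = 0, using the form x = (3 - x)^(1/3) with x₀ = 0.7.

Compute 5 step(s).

Equation: x³ + x - 3 = 0
Fixed-point form: x = (3 - x)^(1/3)
x₀ = 0.7

x_1 = g(0.700000) = 1.320006
x_2 = g(1.320006) = 1.188783
x_3 = g(1.188783) = 1.218962
x_4 = g(1.218962) = 1.212154
x_5 = g(1.212154) = 1.213696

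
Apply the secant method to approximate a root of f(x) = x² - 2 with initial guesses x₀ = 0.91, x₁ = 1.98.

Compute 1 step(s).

f(x) = x² - 2
x₀ = 0.91, x₁ = 1.98

Secant formula: x_{n+1} = x_n - f(x_n)(x_n - x_{n-1})/(f(x_n) - f(x_{n-1}))

Iteration 1:
  f(0.910000) = -1.171900
  f(1.980000) = 1.920400
  x_2 = 1.980000 - 1.920400×(1.980000 - 0.910000)/(1.920400 - (-1.171900))
       = 1.315502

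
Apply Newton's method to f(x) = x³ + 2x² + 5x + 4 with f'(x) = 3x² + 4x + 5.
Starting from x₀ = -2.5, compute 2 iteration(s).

f(x) = x³ + 2x² + 5x + 4
f'(x) = 3x² + 4x + 5
x₀ = -2.5

Newton-Raphson formula: x_{n+1} = x_n - f(x_n)/f'(x_n)

Iteration 1:
  f(-2.500000) = -11.625000
  f'(-2.500000) = 13.750000
  x_1 = -2.500000 - (-11.625000)/13.750000 = -1.654545
Iteration 2:
  f(-1.654545) = -3.327038
  f'(-1.654545) = 6.594380
  x_2 = -1.654545 - (-3.327038)/6.594380 = -1.150019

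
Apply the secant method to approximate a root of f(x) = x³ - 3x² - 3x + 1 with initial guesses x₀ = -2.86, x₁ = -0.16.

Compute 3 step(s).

f(x) = x³ - 3x² - 3x + 1
x₀ = -2.86, x₁ = -0.16

Secant formula: x_{n+1} = x_n - f(x_n)(x_n - x_{n-1})/(f(x_n) - f(x_{n-1}))

Iteration 1:
  f(-2.860000) = -38.352456
  f(-0.160000) = 1.399104
  x_2 = -0.160000 - 1.399104×(-0.160000 - (-2.860000))/(1.399104 - (-38.352456))
       = -0.255030
Iteration 2:
  f(-0.160000) = 1.399104
  f(-0.255030) = 1.553382
  x_3 = -0.255030 - 1.553382×(-0.255030 - (-0.160000))/(1.553382 - 1.399104)
       = 0.701801
Iteration 3:
  f(-0.255030) = 1.553382
  f(0.701801) = -2.237321
  x_4 = 0.701801 - (-2.237321)×(0.701801 - (-0.255030))/(-2.237321 - 1.553382)
       = 0.137067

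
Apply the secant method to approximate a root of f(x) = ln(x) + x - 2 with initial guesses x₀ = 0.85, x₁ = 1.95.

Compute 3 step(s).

f(x) = ln(x) + x - 2
x₀ = 0.85, x₁ = 1.95

Secant formula: x_{n+1} = x_n - f(x_n)(x_n - x_{n-1})/(f(x_n) - f(x_{n-1}))

Iteration 1:
  f(0.850000) = -1.312519
  f(1.950000) = 0.617829
  x_2 = 1.950000 - 0.617829×(1.950000 - 0.850000)/(0.617829 - (-1.312519))
       = 1.597933
Iteration 2:
  f(1.950000) = 0.617829
  f(1.597933) = 0.066644
  x_3 = 1.597933 - 0.066644×(1.597933 - 1.950000)/(0.066644 - 0.617829)
       = 1.555365
Iteration 3:
  f(1.597933) = 0.066644
  f(1.555365) = -0.002926
  x_4 = 1.555365 - (-0.002926)×(1.555365 - 1.597933)/(-0.002926 - 0.066644)
       = 1.557155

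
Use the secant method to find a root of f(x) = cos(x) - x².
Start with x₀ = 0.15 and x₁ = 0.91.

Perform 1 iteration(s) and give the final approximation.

f(x) = cos(x) - x²
x₀ = 0.15, x₁ = 0.91

Secant formula: x_{n+1} = x_n - f(x_n)(x_n - x_{n-1})/(f(x_n) - f(x_{n-1}))

Iteration 1:
  f(0.150000) = 0.966271
  f(0.910000) = -0.214354
  x_2 = 0.910000 - (-0.214354)×(0.910000 - 0.150000)/(-0.214354 - 0.966271)
       = 0.772014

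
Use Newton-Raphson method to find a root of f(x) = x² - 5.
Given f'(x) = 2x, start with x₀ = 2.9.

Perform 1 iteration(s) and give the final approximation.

f(x) = x² - 5
f'(x) = 2x
x₀ = 2.9

Newton-Raphson formula: x_{n+1} = x_n - f(x_n)/f'(x_n)

Iteration 1:
  f(2.900000) = 3.410000
  f'(2.900000) = 5.800000
  x_1 = 2.900000 - 3.410000/5.800000 = 2.312069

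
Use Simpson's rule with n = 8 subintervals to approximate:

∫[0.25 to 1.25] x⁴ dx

f(x) = x⁴
a = 0.25, b = 1.25, n = 8
h = (b - a)/n = 0.125000

Simpson's rule: (h/3)[f(x₀) + 4f(x₁) + 2f(x₂) + ... + f(xₙ)]

x_0 = 0.2500, f(x_0) = 0.003906, coefficient = 1
x_1 = 0.3750, f(x_1) = 0.019775, coefficient = 4
x_2 = 0.5000, f(x_2) = 0.062500, coefficient = 2
x_3 = 0.6250, f(x_3) = 0.152588, coefficient = 4
x_4 = 0.7500, f(x_4) = 0.316406, coefficient = 2
x_5 = 0.8750, f(x_5) = 0.586182, coefficient = 4
x_6 = 1.0000, f(x_6) = 1.000000, coefficient = 2
x_7 = 1.1250, f(x_7) = 1.601807, coefficient = 4
x_8 = 1.2500, f(x_8) = 2.441406, coefficient = 1

I ≈ (0.125000/3) × 14.644531 = 0.610189
Exact value: 0.610156
Error: 0.000033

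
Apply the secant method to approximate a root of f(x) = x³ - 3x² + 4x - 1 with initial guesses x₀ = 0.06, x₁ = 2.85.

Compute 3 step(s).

f(x) = x³ - 3x² + 4x - 1
x₀ = 0.06, x₁ = 2.85

Secant formula: x_{n+1} = x_n - f(x_n)(x_n - x_{n-1})/(f(x_n) - f(x_{n-1}))

Iteration 1:
  f(0.060000) = -0.770584
  f(2.850000) = 9.181625
  x_2 = 2.850000 - 9.181625×(2.850000 - 0.060000)/(9.181625 - (-0.770584))
       = 0.276025
Iteration 2:
  f(2.850000) = 9.181625
  f(0.276025) = -0.103438
  x_3 = 0.276025 - (-0.103438)×(0.276025 - 2.850000)/(-0.103438 - 9.181625)
       = 0.304700
Iteration 3:
  f(0.276025) = -0.103438
  f(0.304700) = -0.031437
  x_4 = 0.304700 - (-0.031437)×(0.304700 - 0.276025)/(-0.031437 - (-0.103438))
       = 0.317220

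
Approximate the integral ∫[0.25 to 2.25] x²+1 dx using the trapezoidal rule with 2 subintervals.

f(x) = x²+1
a = 0.25, b = 2.25, n = 2
h = (b - a)/n = 1.000000

Trapezoidal rule: (h/2)[f(x₀) + 2f(x₁) + 2f(x₂) + ... + f(xₙ)]

x_0 = 0.2500, f(x_0) = 1.062500, coefficient = 1
x_1 = 1.2500, f(x_1) = 2.562500, coefficient = 2
x_2 = 2.2500, f(x_2) = 6.062500, coefficient = 1

I ≈ (1.000000/2) × 12.250000 = 6.125000
Exact value: 5.791667
Error: 0.333333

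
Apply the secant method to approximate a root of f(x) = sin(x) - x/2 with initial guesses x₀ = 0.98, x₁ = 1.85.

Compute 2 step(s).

f(x) = sin(x) - x/2
x₀ = 0.98, x₁ = 1.85

Secant formula: x_{n+1} = x_n - f(x_n)(x_n - x_{n-1})/(f(x_n) - f(x_{n-1}))

Iteration 1:
  f(0.980000) = 0.340497
  f(1.850000) = 0.036275
  x_2 = 1.850000 - 0.036275×(1.850000 - 0.980000)/(0.036275 - 0.340497)
       = 1.953738
Iteration 2:
  f(1.850000) = 0.036275
  f(1.953738) = -0.049300
  x_3 = 1.953738 - (-0.049300)×(1.953738 - 1.850000)/(-0.049300 - 0.036275)
       = 1.893975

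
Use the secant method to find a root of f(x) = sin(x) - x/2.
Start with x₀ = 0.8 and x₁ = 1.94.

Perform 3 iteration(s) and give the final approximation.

f(x) = sin(x) - x/2
x₀ = 0.8, x₁ = 1.94

Secant formula: x_{n+1} = x_n - f(x_n)(x_n - x_{n-1})/(f(x_n) - f(x_{n-1}))

Iteration 1:
  f(0.800000) = 0.317356
  f(1.940000) = -0.037385
  x_2 = 1.940000 - (-0.037385)×(1.940000 - 0.800000)/(-0.037385 - 0.317356)
       = 1.819859
Iteration 2:
  f(1.940000) = -0.037385
  f(1.819859) = 0.059214
  x_3 = 1.819859 - 0.059214×(1.819859 - 1.940000)/(0.059214 - (-0.037385))
       = 1.893504
Iteration 3:
  f(1.819859) = 0.059214
  f(1.893504) = 0.001628
  x_4 = 1.893504 - 0.001628×(1.893504 - 1.819859)/(0.001628 - 0.059214)
       = 1.895586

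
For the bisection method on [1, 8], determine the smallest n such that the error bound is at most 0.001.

We need (b-a)/2^n ≤ 0.001
(8 - 1)/2^n ≤ 0.001
7/2^n ≤ 0.001
2^n ≥ 7000
n ≥ log₂(7000) = 12.77
n ≥ 13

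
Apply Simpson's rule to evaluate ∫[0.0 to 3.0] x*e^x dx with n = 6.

f(x) = x*e^x
a = 0.0, b = 3.0, n = 6
h = (b - a)/n = 0.500000

Simpson's rule: (h/3)[f(x₀) + 4f(x₁) + 2f(x₂) + ... + f(xₙ)]

x_0 = 0.0000, f(x_0) = 0.000000, coefficient = 1
x_1 = 0.5000, f(x_1) = 0.824361, coefficient = 4
x_2 = 1.0000, f(x_2) = 2.718282, coefficient = 2
x_3 = 1.5000, f(x_3) = 6.722534, coefficient = 4
x_4 = 2.0000, f(x_4) = 14.778112, coefficient = 2
x_5 = 2.5000, f(x_5) = 30.456235, coefficient = 4
x_6 = 3.0000, f(x_6) = 60.256611, coefficient = 1

I ≈ (0.500000/3) × 247.261915 = 41.210319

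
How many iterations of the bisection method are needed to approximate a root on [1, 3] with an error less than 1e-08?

We need (b-a)/2^n ≤ 1e-08
(3 - 1)/2^n ≤ 1e-08
2/2^n ≤ 1e-08
2^n ≥ 200000000
n ≥ log₂(200000000) = 27.58
n ≥ 28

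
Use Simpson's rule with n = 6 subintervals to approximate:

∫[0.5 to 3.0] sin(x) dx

f(x) = sin(x)
a = 0.5, b = 3.0, n = 6
h = (b - a)/n = 0.416667

Simpson's rule: (h/3)[f(x₀) + 4f(x₁) + 2f(x₂) + ... + f(xₙ)]

x_0 = 0.5000, f(x_0) = 0.479426, coefficient = 1
x_1 = 0.9167, f(x_1) = 0.793578, coefficient = 4
x_2 = 1.3333, f(x_2) = 0.971938, coefficient = 2
x_3 = 1.7500, f(x_3) = 0.983986, coefficient = 4
x_4 = 2.1667, f(x_4) = 0.827660, coefficient = 2
x_5 = 2.5833, f(x_5) = 0.529711, coefficient = 4
x_6 = 3.0000, f(x_6) = 0.141120, coefficient = 1

I ≈ (0.416667/3) × 13.448839 = 1.867894
Exact value: 1.867575
Error: 0.000319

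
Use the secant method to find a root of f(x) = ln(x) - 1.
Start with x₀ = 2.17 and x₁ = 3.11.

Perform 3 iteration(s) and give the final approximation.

f(x) = ln(x) - 1
x₀ = 2.17, x₁ = 3.11

Secant formula: x_{n+1} = x_n - f(x_n)(x_n - x_{n-1})/(f(x_n) - f(x_{n-1}))

Iteration 1:
  f(2.170000) = -0.225273
  f(3.110000) = 0.134623
  x_2 = 3.110000 - 0.134623×(3.110000 - 2.170000)/(0.134623 - (-0.225273))
       = 2.758383
Iteration 2:
  f(3.110000) = 0.134623
  f(2.758383) = 0.014645
  x_3 = 2.758383 - 0.014645×(2.758383 - 3.110000)/(0.014645 - 0.134623)
       = 2.715464
Iteration 3:
  f(2.758383) = 0.014645
  f(2.715464) = -0.001037
  x_4 = 2.715464 - (-0.001037)×(2.715464 - 2.758383)/(-0.001037 - 0.014645)
       = 2.718303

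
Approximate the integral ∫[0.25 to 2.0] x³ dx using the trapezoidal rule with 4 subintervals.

f(x) = x³
a = 0.25, b = 2.0, n = 4
h = (b - a)/n = 0.437500

Trapezoidal rule: (h/2)[f(x₀) + 2f(x₁) + 2f(x₂) + ... + f(xₙ)]

x_0 = 0.2500, f(x_0) = 0.015625, coefficient = 1
x_1 = 0.6875, f(x_1) = 0.324951, coefficient = 2
x_2 = 1.1250, f(x_2) = 1.423828, coefficient = 2
x_3 = 1.5625, f(x_3) = 3.814697, coefficient = 2
x_4 = 2.0000, f(x_4) = 8.000000, coefficient = 1

I ≈ (0.437500/2) × 19.142578 = 4.187439
Exact value: 3.999023
Error: 0.188416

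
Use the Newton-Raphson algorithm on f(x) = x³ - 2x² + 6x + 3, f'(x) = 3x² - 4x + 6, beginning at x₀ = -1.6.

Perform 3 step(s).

f(x) = x³ - 2x² + 6x + 3
f'(x) = 3x² - 4x + 6
x₀ = -1.6

Newton-Raphson formula: x_{n+1} = x_n - f(x_n)/f'(x_n)

Iteration 1:
  f(-1.600000) = -15.816000
  f'(-1.600000) = 20.080000
  x_1 = -1.600000 - (-15.816000)/20.080000 = -0.812351
Iteration 2:
  f(-0.812351) = -3.730012
  f'(-0.812351) = 11.229143
  x_2 = -0.812351 - (-3.730012)/11.229143 = -0.480178
Iteration 3:
  f(-0.480178) = -0.452926
  f'(-0.480178) = 8.612426
  x_3 = -0.480178 - (-0.452926)/8.612426 = -0.427588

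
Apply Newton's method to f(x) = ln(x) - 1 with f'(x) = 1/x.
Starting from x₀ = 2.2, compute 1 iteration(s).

f(x) = ln(x) - 1
f'(x) = 1/x
x₀ = 2.2

Newton-Raphson formula: x_{n+1} = x_n - f(x_n)/f'(x_n)

Iteration 1:
  f(2.200000) = -0.211543
  f'(2.200000) = 0.454545
  x_1 = 2.200000 - (-0.211543)/0.454545 = 2.665394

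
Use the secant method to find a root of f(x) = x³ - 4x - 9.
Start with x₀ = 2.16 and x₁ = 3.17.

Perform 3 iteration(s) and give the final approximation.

f(x) = x³ - 4x - 9
x₀ = 2.16, x₁ = 3.17

Secant formula: x_{n+1} = x_n - f(x_n)(x_n - x_{n-1})/(f(x_n) - f(x_{n-1}))

Iteration 1:
  f(2.160000) = -7.562304
  f(3.170000) = 10.175013
  x_2 = 3.170000 - 10.175013×(3.170000 - 2.160000)/(10.175013 - (-7.562304))
       = 2.590613
Iteration 2:
  f(3.170000) = 10.175013
  f(2.590613) = -1.976127
  x_3 = 2.590613 - (-1.976127)×(2.590613 - 3.170000)/(-1.976127 - 10.175013)
       = 2.684838
Iteration 3:
  f(2.590613) = -1.976127
  f(2.684838) = -0.386078
  x_4 = 2.684838 - (-0.386078)×(2.684838 - 2.590613)/(-0.386078 - (-1.976127))
       = 2.707717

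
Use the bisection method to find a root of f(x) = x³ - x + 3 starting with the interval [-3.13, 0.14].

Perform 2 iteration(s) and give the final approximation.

f(x) = x³ - x + 3
Initial interval: [-3.13, 0.14]

Iteration 1:
  c_1 = (-3.130000 + 0.140000)/2 = -1.495000
  f(c_1) = f(-1.495000) = 1.153638
  f(a) × f(c) < 0, new interval: [-3.130000, -1.495000]
Iteration 2:
  c_2 = (-3.130000 + (-1.495000))/2 = -2.312500
  f(c_2) = f(-2.312500) = -7.053955
  f(a) × f(c) ≥ 0, new interval: [-2.312500, -1.495000]

After 2 iteration(s), the approximation is c_2 = -2.312500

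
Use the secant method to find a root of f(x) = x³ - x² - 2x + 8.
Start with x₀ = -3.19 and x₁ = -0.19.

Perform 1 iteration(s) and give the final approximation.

f(x) = x³ - x² - 2x + 8
x₀ = -3.19, x₁ = -0.19

Secant formula: x_{n+1} = x_n - f(x_n)(x_n - x_{n-1})/(f(x_n) - f(x_{n-1}))

Iteration 1:
  f(-3.190000) = -28.257859
  f(-0.190000) = 8.337041
  x_2 = -0.190000 - 8.337041×(-0.190000 - (-3.190000))/(8.337041 - (-28.257859))
       = -0.873459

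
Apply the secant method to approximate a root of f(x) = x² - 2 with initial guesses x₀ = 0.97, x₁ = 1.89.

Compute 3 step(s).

f(x) = x² - 2
x₀ = 0.97, x₁ = 1.89

Secant formula: x_{n+1} = x_n - f(x_n)(x_n - x_{n-1})/(f(x_n) - f(x_{n-1}))

Iteration 1:
  f(0.970000) = -1.059100
  f(1.890000) = 1.572100
  x_2 = 1.890000 - 1.572100×(1.890000 - 0.970000)/(1.572100 - (-1.059100))
       = 1.340315
Iteration 2:
  f(1.890000) = 1.572100
  f(1.340315) = -0.203557
  x_3 = 1.340315 - (-0.203557)×(1.340315 - 1.890000)/(-0.203557 - 1.572100)
       = 1.403329
Iteration 3:
  f(1.340315) = -0.203557
  f(1.403329) = -0.030667
  x_4 = 1.403329 - (-0.030667)×(1.403329 - 1.340315)/(-0.030667 - (-0.203557))
       = 1.414507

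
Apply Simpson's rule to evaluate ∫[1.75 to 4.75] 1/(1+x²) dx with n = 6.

f(x) = 1/(1+x²)
a = 1.75, b = 4.75, n = 6
h = (b - a)/n = 0.500000

Simpson's rule: (h/3)[f(x₀) + 4f(x₁) + 2f(x₂) + ... + f(xₙ)]

x_0 = 1.7500, f(x_0) = 0.246154, coefficient = 1
x_1 = 2.2500, f(x_1) = 0.164948, coefficient = 4
x_2 = 2.7500, f(x_2) = 0.116788, coefficient = 2
x_3 = 3.2500, f(x_3) = 0.086486, coefficient = 4
x_4 = 3.7500, f(x_4) = 0.066390, coefficient = 2
x_5 = 4.2500, f(x_5) = 0.052459, coefficient = 4
x_6 = 4.7500, f(x_6) = 0.042440, coefficient = 1

I ≈ (0.500000/3) × 1.870527 = 0.311754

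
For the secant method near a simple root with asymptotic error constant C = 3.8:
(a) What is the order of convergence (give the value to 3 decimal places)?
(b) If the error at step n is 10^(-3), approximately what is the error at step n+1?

(a) Secant method has superlinear convergence with order φ = (1+√5)/2 ≈ 1.618.
    This means |e_{n+1}| ≈ C|e_n|^1.618.

(b) With |e_n| = 10^(-3) and C = 3.8:
    |e_{n+1}| ≈ 3.8 × (10^(-3))^1.618 = 3.8 × 10^(-4.85)

(a) ≈ 1.618 (golden ratio); (b) |e_{n+1}| ≈ 5.317e-05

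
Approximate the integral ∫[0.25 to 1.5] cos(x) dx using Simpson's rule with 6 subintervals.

f(x) = cos(x)
a = 0.25, b = 1.5, n = 6
h = (b - a)/n = 0.208333

Simpson's rule: (h/3)[f(x₀) + 4f(x₁) + 2f(x₂) + ... + f(xₙ)]

x_0 = 0.2500, f(x_0) = 0.968912, coefficient = 1
x_1 = 0.4583, f(x_1) = 0.896791, coefficient = 4
x_2 = 0.6667, f(x_2) = 0.785887, coefficient = 2
x_3 = 0.8750, f(x_3) = 0.640997, coefficient = 4
x_4 = 1.0833, f(x_4) = 0.468386, coefficient = 2
x_5 = 1.2917, f(x_5) = 0.275519, coefficient = 4
x_6 = 1.5000, f(x_6) = 0.070737, coefficient = 1

I ≈ (0.208333/3) × 10.801424 = 0.750099
Exact value: 0.750091
Error: 0.000008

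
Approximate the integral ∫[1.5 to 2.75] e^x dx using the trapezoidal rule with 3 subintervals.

f(x) = e^x
a = 1.5, b = 2.75, n = 3
h = (b - a)/n = 0.416667

Trapezoidal rule: (h/2)[f(x₀) + 2f(x₁) + 2f(x₂) + ... + f(xₙ)]

x_0 = 1.5000, f(x_0) = 4.481689, coefficient = 1
x_1 = 1.9167, f(x_1) = 6.798260, coefficient = 2
x_2 = 2.3333, f(x_2) = 10.312259, coefficient = 2
x_3 = 2.7500, f(x_3) = 15.642632, coefficient = 1

I ≈ (0.416667/2) × 54.345358 = 11.321949
Exact value: 11.160943
Error: 0.161007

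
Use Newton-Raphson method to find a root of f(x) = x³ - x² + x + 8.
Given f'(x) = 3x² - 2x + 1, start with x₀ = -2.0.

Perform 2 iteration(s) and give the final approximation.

f(x) = x³ - x² + x + 8
f'(x) = 3x² - 2x + 1
x₀ = -2.0

Newton-Raphson formula: x_{n+1} = x_n - f(x_n)/f'(x_n)

Iteration 1:
  f(-2.000000) = -6.000000
  f'(-2.000000) = 17.000000
  x_1 = -2.000000 - (-6.000000)/17.000000 = -1.647059
Iteration 2:
  f(-1.647059) = -0.828007
  f'(-1.647059) = 12.432526
  x_2 = -1.647059 - (-0.828007)/12.432526 = -1.580459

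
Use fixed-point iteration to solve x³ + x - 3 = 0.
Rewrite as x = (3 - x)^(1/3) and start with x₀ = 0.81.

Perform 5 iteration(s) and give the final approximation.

Equation: x³ + x - 3 = 0
Fixed-point form: x = (3 - x)^(1/3)
x₀ = 0.81

x_1 = g(0.810000) = 1.298618
x_2 = g(1.298618) = 1.193807
x_3 = g(1.193807) = 1.217834
x_4 = g(1.217834) = 1.212410
x_5 = g(1.212410) = 1.213638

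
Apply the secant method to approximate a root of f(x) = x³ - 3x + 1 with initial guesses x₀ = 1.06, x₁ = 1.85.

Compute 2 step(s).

f(x) = x³ - 3x + 1
x₀ = 1.06, x₁ = 1.85

Secant formula: x_{n+1} = x_n - f(x_n)(x_n - x_{n-1})/(f(x_n) - f(x_{n-1}))

Iteration 1:
  f(1.060000) = -0.988984
  f(1.850000) = 1.781625
  x_2 = 1.850000 - 1.781625×(1.850000 - 1.060000)/(1.781625 - (-0.988984))
       = 1.341995
Iteration 2:
  f(1.850000) = 1.781625
  f(1.341995) = -0.609119
  x_3 = 1.341995 - (-0.609119)×(1.341995 - 1.850000)/(-0.609119 - 1.781625)
       = 1.471425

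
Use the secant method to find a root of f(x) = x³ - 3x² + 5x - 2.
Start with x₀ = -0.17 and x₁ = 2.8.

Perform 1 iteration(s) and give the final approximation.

f(x) = x³ - 3x² + 5x - 2
x₀ = -0.17, x₁ = 2.8

Secant formula: x_{n+1} = x_n - f(x_n)(x_n - x_{n-1})/(f(x_n) - f(x_{n-1}))

Iteration 1:
  f(-0.170000) = -2.941613
  f(2.800000) = 10.432000
  x_2 = 2.800000 - 10.432000×(2.800000 - (-0.170000))/(10.432000 - (-2.941613))
       = 0.483271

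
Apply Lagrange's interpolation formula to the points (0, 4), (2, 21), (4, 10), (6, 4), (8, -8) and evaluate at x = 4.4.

Lagrange interpolation formula:
P(x) = Σ yᵢ × Lᵢ(x)
where Lᵢ(x) = Π_{j≠i} (x - xⱼ)/(xᵢ - xⱼ)

L_0(4.4) = (4.4 - 2)/(0 - 2) × (4.4 - 4)/(0 - 4) × (4.4 - 6)/(0 - 6) × (4.4 - 8)/(0 - 8) = 0.014400
L_1(4.4) = (4.4 - 0)/(2 - 0) × (4.4 - 4)/(2 - 4) × (4.4 - 6)/(2 - 6) × (4.4 - 8)/(2 - 8) = -0.105600
L_2(4.4) = (4.4 - 0)/(4 - 0) × (4.4 - 2)/(4 - 2) × (4.4 - 6)/(4 - 6) × (4.4 - 8)/(4 - 8) = 0.950400
L_3(4.4) = (4.4 - 0)/(6 - 0) × (4.4 - 2)/(6 - 2) × (4.4 - 4)/(6 - 4) × (4.4 - 8)/(6 - 8) = 0.158400
L_4(4.4) = (4.4 - 0)/(8 - 0) × (4.4 - 2)/(8 - 2) × (4.4 - 4)/(8 - 4) × (4.4 - 6)/(8 - 6) = -0.017600

P(4.4) = 4×L_0(4.4) + 21×L_1(4.4) + 10×L_2(4.4) + 4×L_3(4.4) + (-8)×L_4(4.4)
P(4.4) = 8.118400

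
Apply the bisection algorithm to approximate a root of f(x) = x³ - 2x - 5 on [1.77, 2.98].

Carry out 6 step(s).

f(x) = x³ - 2x - 5
Initial interval: [1.77, 2.98]

Iteration 1:
  c_1 = (1.770000 + 2.980000)/2 = 2.375000
  f(c_1) = f(2.375000) = 3.646484
  f(a) × f(c) < 0, new interval: [1.770000, 2.375000]
Iteration 2:
  c_2 = (1.770000 + 2.375000)/2 = 2.072500
  f(c_2) = f(2.072500) = -0.243081
  f(a) × f(c) ≥ 0, new interval: [2.072500, 2.375000]
Iteration 3:
  c_3 = (2.072500 + 2.375000)/2 = 2.223750
  f(c_3) = f(2.223750) = 1.549086
  f(a) × f(c) < 0, new interval: [2.072500, 2.223750]
Iteration 4:
  c_4 = (2.072500 + 2.223750)/2 = 2.148125
  f(c_4) = f(2.148125) = 0.616146
  f(a) × f(c) < 0, new interval: [2.072500, 2.148125]
Iteration 5:
  c_5 = (2.072500 + 2.148125)/2 = 2.110313
  f(c_5) = f(2.110313) = 0.177480
  f(a) × f(c) < 0, new interval: [2.072500, 2.110313]
Iteration 6:
  c_6 = (2.072500 + 2.110313)/2 = 2.091406
  f(c_6) = f(2.091406) = -0.035043
  f(a) × f(c) ≥ 0, new interval: [2.091406, 2.110313]

After 6 iteration(s), the approximation is c_6 = 2.091406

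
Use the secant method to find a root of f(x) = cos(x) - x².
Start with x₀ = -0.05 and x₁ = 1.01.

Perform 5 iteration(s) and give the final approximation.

f(x) = cos(x) - x²
x₀ = -0.05, x₁ = 1.01

Secant formula: x_{n+1} = x_n - f(x_n)(x_n - x_{n-1})/(f(x_n) - f(x_{n-1}))

Iteration 1:
  f(-0.050000) = 0.996250
  f(1.010000) = -0.488239
  x_2 = 1.010000 - (-0.488239)×(1.010000 - (-0.050000))/(-0.488239 - 0.996250)
       = 0.661373
Iteration 2:
  f(1.010000) = -0.488239
  f(0.661373) = 0.351736
  x_3 = 0.661373 - 0.351736×(0.661373 - 1.010000)/(0.351736 - (-0.488239))
       = 0.807359
Iteration 3:
  f(0.661373) = 0.351736
  f(0.807359) = 0.039581
  x_4 = 0.807359 - 0.039581×(0.807359 - 0.661373)/(0.039581 - 0.351736)
       = 0.825870
Iteration 4:
  f(0.807359) = 0.039581
  f(0.825870) = -0.004143
  x_5 = 0.825870 - (-0.004143)×(0.825870 - 0.807359)/(-0.004143 - 0.039581)
       = 0.824116
Iteration 5:
  f(0.825870) = -0.004143
  f(0.824116) = 0.000039
  x_6 = 0.824116 - 0.000039×(0.824116 - 0.825870)/(0.000039 - (-0.004143))
       = 0.824132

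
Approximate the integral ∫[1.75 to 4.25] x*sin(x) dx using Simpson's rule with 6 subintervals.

f(x) = x*sin(x)
a = 1.75, b = 4.25, n = 6
h = (b - a)/n = 0.416667

Simpson's rule: (h/3)[f(x₀) + 4f(x₁) + 2f(x₂) + ... + f(xₙ)]

x_0 = 1.7500, f(x_0) = 1.721975, coefficient = 1
x_1 = 2.1667, f(x_1) = 1.793264, coefficient = 4
x_2 = 2.5833, f(x_2) = 1.368419, coefficient = 2
x_3 = 3.0000, f(x_3) = 0.423360, coefficient = 4
x_4 = 3.4167, f(x_4) = -0.928029, coefficient = 2
x_5 = 3.8333, f(x_5) = -2.445202, coefficient = 4
x_6 = 4.2500, f(x_6) = -3.803705, coefficient = 1

I ≈ (0.416667/3) × -2.115259 = -0.293786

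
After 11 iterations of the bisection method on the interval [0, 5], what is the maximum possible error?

Bisection error bound: |error| ≤ (b-a)/2^n
|error| ≤ (5 - 0)/2^11 = 5/2^11
|error| ≤ 0.0024414062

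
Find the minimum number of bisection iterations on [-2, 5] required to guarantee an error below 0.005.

We need (b-a)/2^n ≤ 0.005
(5 - (-2))/2^n ≤ 0.005
7/2^n ≤ 0.005
2^n ≥ 1400
n ≥ log₂(1400) = 10.45
n ≥ 11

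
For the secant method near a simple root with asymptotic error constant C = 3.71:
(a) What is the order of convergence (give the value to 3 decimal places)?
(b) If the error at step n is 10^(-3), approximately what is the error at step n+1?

(a) Secant method has superlinear convergence with order φ = (1+√5)/2 ≈ 1.618.
    This means |e_{n+1}| ≈ C|e_n|^1.618.

(b) With |e_n| = 10^(-3) and C = 3.71:
    |e_{n+1}| ≈ 3.71 × (10^(-3))^1.618 = 3.71 × 10^(-4.85)

(a) ≈ 1.618 (golden ratio); (b) |e_{n+1}| ≈ 5.191e-05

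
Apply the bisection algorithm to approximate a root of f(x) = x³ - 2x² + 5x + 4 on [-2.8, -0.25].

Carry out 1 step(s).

f(x) = x³ - 2x² + 5x + 4
Initial interval: [-2.8, -0.25]

Iteration 1:
  c_1 = (-2.800000 + (-0.250000))/2 = -1.525000
  f(c_1) = f(-1.525000) = -11.822828
  f(a) × f(c) ≥ 0, new interval: [-1.525000, -0.250000]

After 1 iteration(s), the approximation is c_1 = -1.525000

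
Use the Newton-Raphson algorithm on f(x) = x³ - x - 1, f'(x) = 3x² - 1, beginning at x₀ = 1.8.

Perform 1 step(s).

f(x) = x³ - x - 1
f'(x) = 3x² - 1
x₀ = 1.8

Newton-Raphson formula: x_{n+1} = x_n - f(x_n)/f'(x_n)

Iteration 1:
  f(1.800000) = 3.032000
  f'(1.800000) = 8.720000
  x_1 = 1.800000 - 3.032000/8.720000 = 1.452294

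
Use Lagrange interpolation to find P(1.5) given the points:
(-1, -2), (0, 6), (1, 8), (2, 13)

Lagrange interpolation formula:
P(x) = Σ yᵢ × Lᵢ(x)
where Lᵢ(x) = Π_{j≠i} (x - xⱼ)/(xᵢ - xⱼ)

L_0(1.5) = (1.5 - 0)/(-1 - 0) × (1.5 - 1)/(-1 - 1) × (1.5 - 2)/(-1 - 2) = 0.062500
L_1(1.5) = (1.5 - (-1))/(0 - (-1)) × (1.5 - 1)/(0 - 1) × (1.5 - 2)/(0 - 2) = -0.312500
L_2(1.5) = (1.5 - (-1))/(1 - (-1)) × (1.5 - 0)/(1 - 0) × (1.5 - 2)/(1 - 2) = 0.937500
L_3(1.5) = (1.5 - (-1))/(2 - (-1)) × (1.5 - 0)/(2 - 0) × (1.5 - 1)/(2 - 1) = 0.312500

P(1.5) = (-2)×L_0(1.5) + 6×L_1(1.5) + 8×L_2(1.5) + 13×L_3(1.5)
P(1.5) = 9.562500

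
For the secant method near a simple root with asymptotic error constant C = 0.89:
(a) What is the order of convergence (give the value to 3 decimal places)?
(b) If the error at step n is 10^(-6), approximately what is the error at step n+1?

(a) Secant method has superlinear convergence with order φ = (1+√5)/2 ≈ 1.618.
    This means |e_{n+1}| ≈ C|e_n|^1.618.

(b) With |e_n| = 10^(-6) and C = 0.89:
    |e_{n+1}| ≈ 0.89 × (10^(-6))^1.618 = 0.89 × 10^(-9.71)

(a) ≈ 1.618 (golden ratio); (b) |e_{n+1}| ≈ 1.743e-10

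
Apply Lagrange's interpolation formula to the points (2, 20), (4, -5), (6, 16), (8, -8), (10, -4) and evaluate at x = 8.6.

Lagrange interpolation formula:
P(x) = Σ yᵢ × Lᵢ(x)
where Lᵢ(x) = Π_{j≠i} (x - xⱼ)/(xᵢ - xⱼ)

L_0(8.6) = (8.6 - 4)/(2 - 4) × (8.6 - 6)/(2 - 6) × (8.6 - 8)/(2 - 8) × (8.6 - 10)/(2 - 10) = -0.026162
L_1(8.6) = (8.6 - 2)/(4 - 2) × (8.6 - 6)/(4 - 6) × (8.6 - 8)/(4 - 8) × (8.6 - 10)/(4 - 10) = 0.150150
L_2(8.6) = (8.6 - 2)/(6 - 2) × (8.6 - 4)/(6 - 4) × (8.6 - 8)/(6 - 8) × (8.6 - 10)/(6 - 10) = -0.398475
L_3(8.6) = (8.6 - 2)/(8 - 2) × (8.6 - 4)/(8 - 4) × (8.6 - 6)/(8 - 6) × (8.6 - 10)/(8 - 10) = 1.151150
L_4(8.6) = (8.6 - 2)/(10 - 2) × (8.6 - 4)/(10 - 4) × (8.6 - 6)/(10 - 6) × (8.6 - 8)/(10 - 8) = 0.123337

P(8.6) = 20×L_0(8.6) + (-5)×L_1(8.6) + 16×L_2(8.6) + (-8)×L_3(8.6) + (-4)×L_4(8.6)
P(8.6) = -17.352150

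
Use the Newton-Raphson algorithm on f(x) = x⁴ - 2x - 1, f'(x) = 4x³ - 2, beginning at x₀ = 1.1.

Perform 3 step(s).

f(x) = x⁴ - 2x - 1
f'(x) = 4x³ - 2
x₀ = 1.1

Newton-Raphson formula: x_{n+1} = x_n - f(x_n)/f'(x_n)

Iteration 1:
  f(1.100000) = -1.735900
  f'(1.100000) = 3.324000
  x_1 = 1.100000 - (-1.735900)/3.324000 = 1.622232
Iteration 2:
  f(1.622232) = 2.681051
  f'(1.622232) = 15.076509
  x_2 = 1.622232 - 2.681051/15.076509 = 1.444403
Iteration 3:
  f(1.444403) = 0.463837
  f'(1.444403) = 10.053820
  x_3 = 1.444403 - 0.463837/10.053820 = 1.398267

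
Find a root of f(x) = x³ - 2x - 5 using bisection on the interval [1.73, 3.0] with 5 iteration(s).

f(x) = x³ - 2x - 5
Initial interval: [1.73, 3.0]

Iteration 1:
  c_1 = (1.730000 + 3.000000)/2 = 2.365000
  f(c_1) = f(2.365000) = 3.497977
  f(a) × f(c) < 0, new interval: [1.730000, 2.365000]
Iteration 2:
  c_2 = (1.730000 + 2.365000)/2 = 2.047500
  f(c_2) = f(2.047500) = -0.511355
  f(a) × f(c) ≥ 0, new interval: [2.047500, 2.365000]
Iteration 3:
  c_3 = (2.047500 + 2.365000)/2 = 2.206250
  f(c_3) = f(2.206250) = 1.326508
  f(a) × f(c) < 0, new interval: [2.047500, 2.206250]
Iteration 4:
  c_4 = (2.047500 + 2.206250)/2 = 2.126875
  f(c_4) = f(2.126875) = 0.367376
  f(a) × f(c) < 0, new interval: [2.047500, 2.126875]
Iteration 5:
  c_5 = (2.047500 + 2.126875)/2 = 2.087188
  f(c_5) = f(2.087188) = -0.081852
  f(a) × f(c) ≥ 0, new interval: [2.087188, 2.126875]

After 5 iteration(s), the approximation is c_5 = 2.087188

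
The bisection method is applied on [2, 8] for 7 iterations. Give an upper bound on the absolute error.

Bisection error bound: |error| ≤ (b-a)/2^n
|error| ≤ (8 - 2)/2^7 = 6/2^7
|error| ≤ 0.0468750000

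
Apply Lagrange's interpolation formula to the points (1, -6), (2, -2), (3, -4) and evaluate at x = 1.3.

Lagrange interpolation formula:
P(x) = Σ yᵢ × Lᵢ(x)
where Lᵢ(x) = Π_{j≠i} (x - xⱼ)/(xᵢ - xⱼ)

L_0(1.3) = (1.3 - 2)/(1 - 2) × (1.3 - 3)/(1 - 3) = 0.595000
L_1(1.3) = (1.3 - 1)/(2 - 1) × (1.3 - 3)/(2 - 3) = 0.510000
L_2(1.3) = (1.3 - 1)/(3 - 1) × (1.3 - 2)/(3 - 2) = -0.105000

P(1.3) = (-6)×L_0(1.3) + (-2)×L_1(1.3) + (-4)×L_2(1.3)
P(1.3) = -4.170000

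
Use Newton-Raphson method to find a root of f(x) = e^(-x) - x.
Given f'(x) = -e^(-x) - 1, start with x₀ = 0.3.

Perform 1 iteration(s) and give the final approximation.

f(x) = e^(-x) - x
f'(x) = -e^(-x) - 1
x₀ = 0.3

Newton-Raphson formula: x_{n+1} = x_n - f(x_n)/f'(x_n)

Iteration 1:
  f(0.300000) = 0.440818
  f'(0.300000) = -1.740818
  x_1 = 0.300000 - 0.440818/(-1.740818) = 0.553225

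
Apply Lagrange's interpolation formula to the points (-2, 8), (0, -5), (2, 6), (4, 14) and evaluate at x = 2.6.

Lagrange interpolation formula:
P(x) = Σ yᵢ × Lᵢ(x)
where Lᵢ(x) = Π_{j≠i} (x - xⱼ)/(xᵢ - xⱼ)

L_0(2.6) = (2.6 - 0)/(-2 - 0) × (2.6 - 2)/(-2 - 2) × (2.6 - 4)/(-2 - 4) = 0.045500
L_1(2.6) = (2.6 - (-2))/(0 - (-2)) × (2.6 - 2)/(0 - 2) × (2.6 - 4)/(0 - 4) = -0.241500
L_2(2.6) = (2.6 - (-2))/(2 - (-2)) × (2.6 - 0)/(2 - 0) × (2.6 - 4)/(2 - 4) = 1.046500
L_3(2.6) = (2.6 - (-2))/(4 - (-2)) × (2.6 - 0)/(4 - 0) × (2.6 - 2)/(4 - 2) = 0.149500

P(2.6) = 8×L_0(2.6) + (-5)×L_1(2.6) + 6×L_2(2.6) + 14×L_3(2.6)
P(2.6) = 9.943500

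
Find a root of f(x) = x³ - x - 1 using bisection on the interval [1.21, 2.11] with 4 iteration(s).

f(x) = x³ - x - 1
Initial interval: [1.21, 2.11]

Iteration 1:
  c_1 = (1.210000 + 2.110000)/2 = 1.660000
  f(c_1) = f(1.660000) = 1.914296
  f(a) × f(c) < 0, new interval: [1.210000, 1.660000]
Iteration 2:
  c_2 = (1.210000 + 1.660000)/2 = 1.435000
  f(c_2) = f(1.435000) = 0.519988
  f(a) × f(c) < 0, new interval: [1.210000, 1.435000]
Iteration 3:
  c_3 = (1.210000 + 1.435000)/2 = 1.322500
  f(c_3) = f(1.322500) = -0.009439
  f(a) × f(c) ≥ 0, new interval: [1.322500, 1.435000]
Iteration 4:
  c_4 = (1.322500 + 1.435000)/2 = 1.378750
  f(c_4) = f(1.378750) = 0.242187
  f(a) × f(c) < 0, new interval: [1.322500, 1.378750]

After 4 iteration(s), the approximation is c_4 = 1.378750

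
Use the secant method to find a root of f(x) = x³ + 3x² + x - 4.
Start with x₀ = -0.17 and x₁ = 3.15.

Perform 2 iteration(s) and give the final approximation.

f(x) = x³ + 3x² + x - 4
x₀ = -0.17, x₁ = 3.15

Secant formula: x_{n+1} = x_n - f(x_n)(x_n - x_{n-1})/(f(x_n) - f(x_{n-1}))

Iteration 1:
  f(-0.170000) = -4.088213
  f(3.150000) = 60.173375
  x_2 = 3.150000 - 60.173375×(3.150000 - (-0.170000))/(60.173375 - (-4.088213))
       = 0.041213
Iteration 2:
  f(3.150000) = 60.173375
  f(0.041213) = -3.953622
  x_3 = 0.041213 - (-3.953622)×(0.041213 - 3.150000)/(-3.953622 - 60.173375)
       = 0.232879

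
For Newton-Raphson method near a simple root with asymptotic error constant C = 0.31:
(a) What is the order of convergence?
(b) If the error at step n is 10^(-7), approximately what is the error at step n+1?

(a) Newton-Raphson has quadratic (order 2) convergence near simple roots.
    This means |e_{n+1}| ≈ C|e_n|².

(b) With |e_n| = 10^(-7) and C = 0.31:
    |e_{n+1}| ≈ 0.31 × (10^(-7))² = 0.31 × 10^(-14)

(a) 2 (quadratic); (b) |e_{n+1}| ≈ 3.100e-15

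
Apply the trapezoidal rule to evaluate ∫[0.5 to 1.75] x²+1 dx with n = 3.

f(x) = x²+1
a = 0.5, b = 1.75, n = 3
h = (b - a)/n = 0.416667

Trapezoidal rule: (h/2)[f(x₀) + 2f(x₁) + 2f(x₂) + ... + f(xₙ)]

x_0 = 0.5000, f(x_0) = 1.250000, coefficient = 1
x_1 = 0.9167, f(x_1) = 1.840278, coefficient = 2
x_2 = 1.3333, f(x_2) = 2.777778, coefficient = 2
x_3 = 1.7500, f(x_3) = 4.062500, coefficient = 1

I ≈ (0.416667/2) × 14.548611 = 3.030961
Exact value: 2.994792
Error: 0.036169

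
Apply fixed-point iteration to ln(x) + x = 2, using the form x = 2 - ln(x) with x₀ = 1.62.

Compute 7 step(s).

Equation: ln(x) + x = 2
Fixed-point form: x = 2 - ln(x)
x₀ = 1.62

x_1 = g(1.620000) = 1.517574
x_2 = g(1.517574) = 1.582887
x_3 = g(1.582887) = 1.540750
x_4 = g(1.540750) = 1.567731
x_5 = g(1.567731) = 1.550371
x_6 = g(1.550371) = 1.561506
x_7 = g(1.561506) = 1.554349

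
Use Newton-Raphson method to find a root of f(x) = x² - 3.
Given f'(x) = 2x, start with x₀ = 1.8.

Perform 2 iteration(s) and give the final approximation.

f(x) = x² - 3
f'(x) = 2x
x₀ = 1.8

Newton-Raphson formula: x_{n+1} = x_n - f(x_n)/f'(x_n)

Iteration 1:
  f(1.800000) = 0.240000
  f'(1.800000) = 3.600000
  x_1 = 1.800000 - 0.240000/3.600000 = 1.733333
Iteration 2:
  f(1.733333) = 0.004444
  f'(1.733333) = 3.466667
  x_2 = 1.733333 - 0.004444/3.466667 = 1.732051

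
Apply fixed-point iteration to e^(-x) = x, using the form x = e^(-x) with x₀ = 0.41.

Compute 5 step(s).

Equation: e^(-x) = x
Fixed-point form: x = e^(-x)
x₀ = 0.41

x_1 = g(0.410000) = 0.663650
x_2 = g(0.663650) = 0.514968
x_3 = g(0.514968) = 0.597520
x_4 = g(0.597520) = 0.550175
x_5 = g(0.550175) = 0.576849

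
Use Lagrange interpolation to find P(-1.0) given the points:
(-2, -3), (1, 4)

Lagrange interpolation formula:
P(x) = Σ yᵢ × Lᵢ(x)
where Lᵢ(x) = Π_{j≠i} (x - xⱼ)/(xᵢ - xⱼ)

L_0(-1.0) = (-1.0 - 1)/(-2 - 1) = 0.666667
L_1(-1.0) = (-1.0 - (-2))/(1 - (-2)) = 0.333333

P(-1.0) = (-3)×L_0(-1.0) + 4×L_1(-1.0)
P(-1.0) = -0.666667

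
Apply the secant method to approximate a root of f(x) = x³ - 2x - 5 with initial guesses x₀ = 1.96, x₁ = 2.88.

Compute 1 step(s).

f(x) = x³ - 2x - 5
x₀ = 1.96, x₁ = 2.88

Secant formula: x_{n+1} = x_n - f(x_n)(x_n - x_{n-1})/(f(x_n) - f(x_{n-1}))

Iteration 1:
  f(1.960000) = -1.390464
  f(2.880000) = 13.127872
  x_2 = 2.880000 - 13.127872×(2.880000 - 1.960000)/(13.127872 - (-1.390464))
       = 2.048111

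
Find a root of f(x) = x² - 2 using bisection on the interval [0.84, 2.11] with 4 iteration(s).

f(x) = x² - 2
Initial interval: [0.84, 2.11]

Iteration 1:
  c_1 = (0.840000 + 2.110000)/2 = 1.475000
  f(c_1) = f(1.475000) = 0.175625
  f(a) × f(c) < 0, new interval: [0.840000, 1.475000]
Iteration 2:
  c_2 = (0.840000 + 1.475000)/2 = 1.157500
  f(c_2) = f(1.157500) = -0.660194
  f(a) × f(c) ≥ 0, new interval: [1.157500, 1.475000]
Iteration 3:
  c_3 = (1.157500 + 1.475000)/2 = 1.316250
  f(c_3) = f(1.316250) = -0.267486
  f(a) × f(c) ≥ 0, new interval: [1.316250, 1.475000]
Iteration 4:
  c_4 = (1.316250 + 1.475000)/2 = 1.395625
  f(c_4) = f(1.395625) = -0.052231
  f(a) × f(c) ≥ 0, new interval: [1.395625, 1.475000]

After 4 iteration(s), the approximation is c_4 = 1.395625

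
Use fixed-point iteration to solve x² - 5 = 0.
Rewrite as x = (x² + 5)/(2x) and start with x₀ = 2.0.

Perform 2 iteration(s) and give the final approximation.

Equation: x² - 5 = 0
Fixed-point form: x = (x² + 5)/(2x)
x₀ = 2.0

x_1 = g(2.000000) = 2.250000
x_2 = g(2.250000) = 2.236111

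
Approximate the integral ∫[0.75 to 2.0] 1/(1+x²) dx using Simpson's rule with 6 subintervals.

f(x) = 1/(1+x²)
a = 0.75, b = 2.0, n = 6
h = (b - a)/n = 0.208333

Simpson's rule: (h/3)[f(x₀) + 4f(x₁) + 2f(x₂) + ... + f(xₙ)]

x_0 = 0.7500, f(x_0) = 0.640000, coefficient = 1
x_1 = 0.9583, f(x_1) = 0.521267, coefficient = 4
x_2 = 1.1667, f(x_2) = 0.423529, coefficient = 2
x_3 = 1.3750, f(x_3) = 0.345946, coefficient = 4
x_4 = 1.5833, f(x_4) = 0.285149, coefficient = 2
x_5 = 1.7917, f(x_5) = 0.237526, coefficient = 4
x_6 = 2.0000, f(x_6) = 0.200000, coefficient = 1

I ≈ (0.208333/3) × 6.676311 = 0.463633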